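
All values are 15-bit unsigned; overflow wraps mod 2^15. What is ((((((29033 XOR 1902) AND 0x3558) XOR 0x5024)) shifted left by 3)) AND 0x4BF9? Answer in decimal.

288

29033 = 111000101101001
1902 = 000011101101110
→ XOR → 111011000000111 = 30215
0x3558 = 011010101011000
→ AND → 011010000000000 = 13312
0x5024 = 101000000100100
→ XOR → 110010000100100 = 25636
→ shifted left by 3 (mod 2^15) → 010000100100000 = 8480
0x4BF9 = 100101111111001
→ AND → 000000100100000 = 288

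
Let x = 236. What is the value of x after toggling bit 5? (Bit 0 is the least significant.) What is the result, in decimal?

x = 11101100
bit 5 is currently 1; toggle it via x ^ (1 << 5) = x ^ 32
→ 11001100 = 204

204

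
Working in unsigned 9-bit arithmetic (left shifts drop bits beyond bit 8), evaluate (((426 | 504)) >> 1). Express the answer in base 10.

253

426 = 110101010
504 = 111111000
→ | → 111111010 = 506
→ >> 1 → 011111101 = 253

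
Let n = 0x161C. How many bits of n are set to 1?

6

0x161C = 1011000011100
Count the 1s: 1 + 1 + 1 + 1 + 1 + 1 = 6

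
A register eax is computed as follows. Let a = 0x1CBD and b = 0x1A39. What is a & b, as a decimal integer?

6201

0x1CBD = 1110010111101
0x1A39 = 1101000111001
AND → 1100000111001 = 6201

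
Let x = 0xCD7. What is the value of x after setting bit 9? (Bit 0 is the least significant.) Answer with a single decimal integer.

3799

x = 110011010111
bit 9 is currently 0; set it via x | (1 << 9) = x | 512
→ 111011010111 = 3799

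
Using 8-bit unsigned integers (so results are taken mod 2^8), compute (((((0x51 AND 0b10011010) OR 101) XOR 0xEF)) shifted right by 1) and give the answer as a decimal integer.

77

0x51 = 01010001
0b10011010 = 10011010
→ AND → 00010000 = 16
101 = 01100101
→ OR → 01110101 = 117
0xEF = 11101111
→ XOR → 10011010 = 154
→ shifted right by 1 → 01001101 = 77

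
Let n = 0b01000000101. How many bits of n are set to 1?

3

n = 1000000101
Count the 1s: 1 + 1 + 1 = 3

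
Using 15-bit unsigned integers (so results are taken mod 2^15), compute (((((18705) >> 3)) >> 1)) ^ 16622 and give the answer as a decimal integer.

17535

18705 = 100100100010001
→ >> 3 → 000100100100010 = 2338
→ >> 1 → 000010010010001 = 1169
16622 = 100000011101110
→ ^ → 100010001111111 = 17535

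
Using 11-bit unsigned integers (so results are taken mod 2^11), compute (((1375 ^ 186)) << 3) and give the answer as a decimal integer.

1375 = 10101011111
186 = 00010111010
→ ^ → 10111100101 = 1509
→ << 3 (mod 2^11) → 11100101000 = 1832

1832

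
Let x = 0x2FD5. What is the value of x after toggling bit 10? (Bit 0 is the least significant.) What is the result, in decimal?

x = 10111111010101
bit 10 is currently 1; toggle it via x ^ (1 << 10) = x ^ 1024
→ 10101111010101 = 11221

11221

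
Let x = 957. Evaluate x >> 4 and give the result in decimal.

59

957 = 1110111101
shift right by 4 → 0000111011 = 59
(equivalently, floor(957 / 16))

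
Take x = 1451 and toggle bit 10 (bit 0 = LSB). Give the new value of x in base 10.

x = 010110101011
bit 10 is currently 1; toggle it via x ^ (1 << 10) = x ^ 1024
→ 000110101011 = 427

427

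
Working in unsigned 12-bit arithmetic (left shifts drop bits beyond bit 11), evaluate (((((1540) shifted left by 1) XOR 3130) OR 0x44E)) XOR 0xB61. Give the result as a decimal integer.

1540 = 011000000100
→ shifted left by 1 (mod 2^12) → 110000001000 = 3080
3130 = 110000111010
→ XOR → 000000110010 = 50
0x44E = 010001001110
→ OR → 010001111110 = 1150
0xB61 = 101101100001
→ XOR → 111100011111 = 3871

3871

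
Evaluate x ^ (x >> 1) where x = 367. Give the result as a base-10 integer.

x = 101101111 = 367
x>>1 = 010110111
XOR  = 111011000 = 472
(x ^ (x >> 1) gives the standard binary-reflected Gray code of x.)

472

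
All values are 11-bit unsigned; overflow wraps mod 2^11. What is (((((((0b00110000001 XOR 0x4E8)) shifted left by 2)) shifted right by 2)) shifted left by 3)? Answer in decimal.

0b00110000001 = 00110000001
0x4E8 = 10011101000
→ XOR → 10101101001 = 1385
→ shifted left by 2 (mod 2^11) → 10110100100 = 1444
→ shifted right by 2 → 00101101001 = 361
→ shifted left by 3 (mod 2^11) → 01101001000 = 840

840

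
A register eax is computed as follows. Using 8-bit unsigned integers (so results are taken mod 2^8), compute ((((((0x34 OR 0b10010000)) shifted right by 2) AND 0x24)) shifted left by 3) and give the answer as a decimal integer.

0x34 = 00110100
0b10010000 = 10010000
→ OR → 10110100 = 180
→ shifted right by 2 → 00101101 = 45
0x24 = 00100100
→ AND → 00100100 = 36
→ shifted left by 3 (mod 2^8) → 00100000 = 32

32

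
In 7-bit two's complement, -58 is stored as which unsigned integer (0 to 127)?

70

58 in 7 bits: 0111010
Invert: 1000101
Add 1:  1000110 = 70
(Check: 2^7 - 58 = 128 - 58 = 70.)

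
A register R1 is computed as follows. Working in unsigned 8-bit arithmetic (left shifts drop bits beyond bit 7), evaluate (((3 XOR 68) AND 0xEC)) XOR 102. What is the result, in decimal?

3 = 00000011
68 = 01000100
→ XOR → 01000111 = 71
0xEC = 11101100
→ AND → 01000100 = 68
102 = 01100110
→ XOR → 00100010 = 34

34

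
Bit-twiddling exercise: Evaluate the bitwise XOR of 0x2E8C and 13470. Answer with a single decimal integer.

6674

0x2E8C = 10111010001100
13470 = 11010010011110
XOR → 01101000010010 = 6674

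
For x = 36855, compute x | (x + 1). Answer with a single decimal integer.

x = 1000111111110111 = 36855
x + 1 = 1000111111111000
OR    = 1000111111111111 = 36863
(x | (x + 1) sets the lowest cleared bit.)

36863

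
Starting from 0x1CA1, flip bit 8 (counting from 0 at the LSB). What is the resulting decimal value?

7585

x = 1110010100001
bit 8 is currently 0; toggle it via x ^ (1 << 8) = x ^ 256
→ 1110110100001 = 7585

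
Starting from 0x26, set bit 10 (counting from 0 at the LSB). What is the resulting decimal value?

x = 00000100110
bit 10 is currently 0; set it via x | (1 << 10) = x | 1024
→ 10000100110 = 1062

1062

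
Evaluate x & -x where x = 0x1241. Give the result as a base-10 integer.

1

x = 1001001000001 = 4673
-x (two's complement) = …0110110111111
AND   = 0000000000001 = 1
(x & -x isolates the lowest set bit of x.)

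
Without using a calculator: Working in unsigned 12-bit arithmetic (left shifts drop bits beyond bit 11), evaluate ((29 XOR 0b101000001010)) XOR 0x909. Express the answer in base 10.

29 = 000000011101
0b101000001010 = 101000001010
→ XOR → 101000010111 = 2583
0x909 = 100100001001
→ XOR → 001100011110 = 798

798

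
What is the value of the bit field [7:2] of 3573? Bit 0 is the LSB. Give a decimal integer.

61

v = 0110111110101
Shift right by 2: 01101111101
Mask low 6 bits: 111101 = 61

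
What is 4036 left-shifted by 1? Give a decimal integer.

4036 = 0111111000100
shift left by 1 → 1111110001000 = 8072
(equivalently, 4036 × 2^1 = 4036 × 2)

8072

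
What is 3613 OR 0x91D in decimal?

3869

3613 = 111000011101
0x91D = 100100011101
 OR → 111100011101 = 3869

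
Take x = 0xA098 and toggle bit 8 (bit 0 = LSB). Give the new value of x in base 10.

41368

x = 1010000010011000
bit 8 is currently 0; toggle it via x ^ (1 << 8) = x ^ 256
→ 1010000110011000 = 41368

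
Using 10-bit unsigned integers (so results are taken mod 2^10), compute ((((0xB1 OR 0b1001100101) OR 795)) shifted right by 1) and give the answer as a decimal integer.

0xB1 = 0010110001
0b1001100101 = 1001100101
→ OR → 1011110101 = 757
795 = 1100011011
→ OR → 1111111111 = 1023
→ shifted right by 1 → 0111111111 = 511

511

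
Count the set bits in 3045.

8

3045 = 101111100101
Count the 1s: 1 + 1 + 1 + 1 + 1 + 1 + 1 + 1 = 8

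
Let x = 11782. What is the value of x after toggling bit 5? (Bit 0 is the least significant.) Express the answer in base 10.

x = 010111000000110
bit 5 is currently 0; toggle it via x ^ (1 << 5) = x ^ 32
→ 010111000100110 = 11814

11814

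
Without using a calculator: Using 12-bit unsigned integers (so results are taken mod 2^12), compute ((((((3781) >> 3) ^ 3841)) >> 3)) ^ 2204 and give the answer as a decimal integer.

2375

3781 = 111011000101
→ >> 3 → 000111011000 = 472
3841 = 111100000001
→ ^ → 111011011001 = 3801
→ >> 3 → 000111011011 = 475
2204 = 100010011100
→ ^ → 100101000111 = 2375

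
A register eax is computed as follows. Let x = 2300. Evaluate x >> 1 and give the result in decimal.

1150

2300 = 100011111100
shift right by 1 → 010001111110 = 1150
(equivalently, floor(2300 / 2))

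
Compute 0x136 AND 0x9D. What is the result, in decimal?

0x136 = 100110110
0x9D = 010011101
AND → 000010100 = 20

20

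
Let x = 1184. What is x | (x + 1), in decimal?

1185

x = 10010100000 = 1184
x + 1 = 10010100001
OR    = 10010100001 = 1185
(x | (x + 1) sets the lowest cleared bit.)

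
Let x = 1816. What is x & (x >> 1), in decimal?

776

x = 11100011000 = 1816
x>>1 = 01110001100
AND  = 01100001000 = 776
(x & (x >> 1) has a 1 wherever x has two consecutive 1 bits.)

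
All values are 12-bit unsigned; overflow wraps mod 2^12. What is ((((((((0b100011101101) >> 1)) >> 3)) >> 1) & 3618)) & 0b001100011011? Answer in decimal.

2

0b100011101101 = 100011101101
→ >> 1 → 010001110110 = 1142
→ >> 3 → 000010001110 = 142
→ >> 1 → 000001000111 = 71
3618 = 111000100010
→ & → 000000000010 = 2
0b001100011011 = 001100011011
→ & → 000000000010 = 2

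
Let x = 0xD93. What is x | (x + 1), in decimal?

3479

x = 110110010011 = 3475
x + 1 = 110110010100
OR    = 110110010111 = 3479
(x | (x + 1) sets the lowest cleared bit.)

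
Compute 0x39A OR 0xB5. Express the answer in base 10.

959

0x39A = 1110011010
0xB5 = 0010110101
 OR → 1110111111 = 959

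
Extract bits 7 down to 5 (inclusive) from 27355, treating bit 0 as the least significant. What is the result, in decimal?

v = 110101011011011
Shift right by 5: 1101010110
Mask low 3 bits: 110 = 6

6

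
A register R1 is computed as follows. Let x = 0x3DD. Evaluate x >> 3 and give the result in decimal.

0x3DD = 1111011101
shift right by 3 → 0001111011 = 123
(equivalently, floor(989 / 8))

123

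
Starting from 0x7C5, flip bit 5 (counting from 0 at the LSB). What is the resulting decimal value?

x = 11111000101
bit 5 is currently 0; toggle it via x ^ (1 << 5) = x ^ 32
→ 11111100101 = 2021

2021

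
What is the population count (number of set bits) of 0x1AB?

0x1AB = 110101011
Count the 1s: 1 + 1 + 1 + 1 + 1 + 1 = 6

6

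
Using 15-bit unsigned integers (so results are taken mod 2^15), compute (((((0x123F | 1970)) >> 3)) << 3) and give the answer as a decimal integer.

0x123F = 001001000111111
1970 = 000011110110010
→ | → 001011110111111 = 6079
→ >> 3 → 000001011110111 = 759
→ << 3 (mod 2^15) → 001011110111000 = 6072

6072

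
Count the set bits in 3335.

3335 = 110100000111
Count the 1s: 1 + 1 + 1 + 1 + 1 + 1 = 6

6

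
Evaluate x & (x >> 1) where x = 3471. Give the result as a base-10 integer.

1159

x = 110110001111 = 3471
x>>1 = 011011000111
AND  = 010010000111 = 1159
(x & (x >> 1) has a 1 wherever x has two consecutive 1 bits.)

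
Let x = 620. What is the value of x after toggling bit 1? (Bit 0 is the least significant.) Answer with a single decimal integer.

x = 1001101100
bit 1 is currently 0; toggle it via x ^ (1 << 1) = x ^ 2
→ 1001101110 = 622

622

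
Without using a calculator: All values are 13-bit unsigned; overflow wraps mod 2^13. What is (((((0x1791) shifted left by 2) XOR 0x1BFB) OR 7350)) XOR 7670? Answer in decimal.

73

0x1791 = 1011110010001
→ shifted left by 2 (mod 2^13) → 1111001000100 = 7748
0x1BFB = 1101111111011
→ XOR → 0010110111111 = 1471
7350 = 1110010110110
→ OR → 1110110111111 = 7615
7670 = 1110111110110
→ XOR → 0000001001001 = 73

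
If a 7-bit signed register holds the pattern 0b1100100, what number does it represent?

pattern = 1100100 (MSB is 1 ⇒ negative)
Invert: 0011011, add 1 → 0011100 = 28, so the value is -28.
(Equivalently: 100 - 2^7 = 100 - 128 = -28.)

-28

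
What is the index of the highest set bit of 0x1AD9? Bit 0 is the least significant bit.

12

0x1AD9 = 1101011011001
The topmost 1 is at position 12 (since 2^12 = 4096 ≤ 6873 < 8192).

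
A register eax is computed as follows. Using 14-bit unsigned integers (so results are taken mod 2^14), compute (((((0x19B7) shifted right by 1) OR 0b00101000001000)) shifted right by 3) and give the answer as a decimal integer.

475

0x19B7 = 01100110110111
→ shifted right by 1 → 00110011011011 = 3291
0b00101000001000 = 00101000001000
→ OR → 00111011011011 = 3803
→ shifted right by 3 → 00000111011011 = 475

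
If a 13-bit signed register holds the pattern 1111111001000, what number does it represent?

-56

pattern = 1111111001000 (MSB is 1 ⇒ negative)
Invert: 0000000110111, add 1 → 0000000111000 = 56, so the value is -56.
(Equivalently: 8136 - 2^13 = 8136 - 8192 = -56.)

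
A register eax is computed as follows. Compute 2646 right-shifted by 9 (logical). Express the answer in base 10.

5

2646 = 101001010110
shift right by 9 → 000000000101 = 5
(equivalently, floor(2646 / 512))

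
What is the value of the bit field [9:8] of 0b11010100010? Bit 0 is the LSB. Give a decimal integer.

v = 11010100010
Shift right by 8: 110
Mask low 2 bits: 10 = 2

2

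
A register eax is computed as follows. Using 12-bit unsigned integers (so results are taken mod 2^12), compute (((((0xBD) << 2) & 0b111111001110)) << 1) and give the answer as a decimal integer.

1416

0xBD = 000010111101
→ << 2 (mod 2^12) → 001011110100 = 756
0b111111001110 = 111111001110
→ & → 001011000100 = 708
→ << 1 (mod 2^12) → 010110001000 = 1416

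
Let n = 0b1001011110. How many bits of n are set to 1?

6

n = 1001011110
Count the 1s: 1 + 1 + 1 + 1 + 1 + 1 = 6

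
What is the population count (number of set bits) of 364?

5

364 = 101101100
Count the 1s: 1 + 1 + 1 + 1 + 1 = 5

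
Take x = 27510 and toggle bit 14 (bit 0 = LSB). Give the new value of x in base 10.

x = 0110101101110110
bit 14 is currently 1; toggle it via x ^ (1 << 14) = x ^ 16384
→ 0010101101110110 = 11126

11126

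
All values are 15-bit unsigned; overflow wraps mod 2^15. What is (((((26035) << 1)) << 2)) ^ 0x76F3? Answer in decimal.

26035 = 110010110110011
→ << 1 (mod 2^15) → 100101101100110 = 19302
→ << 2 (mod 2^15) → 010110110011000 = 11672
0x76F3 = 111011011110011
→ ^ → 101101101101011 = 23403

23403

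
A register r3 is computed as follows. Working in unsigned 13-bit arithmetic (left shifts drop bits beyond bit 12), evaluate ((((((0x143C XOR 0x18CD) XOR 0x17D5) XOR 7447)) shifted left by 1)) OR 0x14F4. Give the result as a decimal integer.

7414

0x143C = 1010000111100
0x18CD = 1100011001101
→ XOR → 0110011110001 = 3313
0x17D5 = 1011111010101
→ XOR → 1101100100100 = 6948
7447 = 1110100010111
→ XOR → 0011000110011 = 1587
→ shifted left by 1 (mod 2^13) → 0110001100110 = 3174
0x14F4 = 1010011110100
→ OR → 1110011110110 = 7414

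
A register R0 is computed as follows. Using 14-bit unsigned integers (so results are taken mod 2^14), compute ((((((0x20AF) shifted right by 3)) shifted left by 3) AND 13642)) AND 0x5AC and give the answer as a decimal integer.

0x20AF = 10000010101111
→ shifted right by 3 → 00010000010101 = 1045
→ shifted left by 3 (mod 2^14) → 10000010101000 = 8360
13642 = 11010101001010
→ AND → 10000000001000 = 8200
0x5AC = 00010110101100
→ AND → 00000000001000 = 8

8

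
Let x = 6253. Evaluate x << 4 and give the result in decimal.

6253 = 00001100001101101
shift left by 4 → 11000011011010000 = 100048
(equivalently, 6253 × 2^4 = 6253 × 16)

100048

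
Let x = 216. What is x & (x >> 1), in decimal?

x = 11011000 = 216
x>>1 = 01101100
AND  = 01001000 = 72
(x & (x >> 1) has a 1 wherever x has two consecutive 1 bits.)

72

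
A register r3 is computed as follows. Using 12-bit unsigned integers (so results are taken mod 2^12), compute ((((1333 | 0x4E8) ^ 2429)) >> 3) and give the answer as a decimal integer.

1333 = 010100110101
0x4E8 = 010011101000
→ | → 010111111101 = 1533
2429 = 100101111101
→ ^ → 110010000000 = 3200
→ >> 3 → 000110010000 = 400

400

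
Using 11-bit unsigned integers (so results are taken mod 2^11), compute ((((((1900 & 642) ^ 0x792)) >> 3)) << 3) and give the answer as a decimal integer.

1900 = 11101101100
642 = 01010000010
→ & → 01000000000 = 512
0x792 = 11110010010
→ ^ → 10110010010 = 1426
→ >> 3 → 00010110010 = 178
→ << 3 (mod 2^11) → 10110010000 = 1424

1424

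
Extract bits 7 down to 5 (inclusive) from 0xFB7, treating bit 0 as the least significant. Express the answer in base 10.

5

v = 00111110110111
Shift right by 5: 001111101
Mask low 3 bits: 101 = 5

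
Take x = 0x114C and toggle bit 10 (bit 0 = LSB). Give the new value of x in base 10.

5452

x = 01000101001100
bit 10 is currently 0; toggle it via x ^ (1 << 10) = x ^ 1024
→ 01010101001100 = 5452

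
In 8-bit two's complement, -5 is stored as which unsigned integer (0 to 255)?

5 in 8 bits: 00000101
Invert: 11111010
Add 1:  11111011 = 251
(Check: 2^8 - 5 = 256 - 5 = 251.)

251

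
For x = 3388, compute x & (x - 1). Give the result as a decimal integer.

x = 110100111100 = 3388
x - 1 = 110100111011
AND   = 110100111000 = 3384
(x & (x - 1) clears the lowest set bit of x.)

3384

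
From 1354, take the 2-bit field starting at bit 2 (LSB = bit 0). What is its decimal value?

v = 0010101001010
Shift right by 2: 00101010010
Mask low 2 bits: 10 = 2

2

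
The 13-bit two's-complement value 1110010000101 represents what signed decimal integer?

-891

pattern = 1110010000101 (MSB is 1 ⇒ negative)
Invert: 0001101111010, add 1 → 0001101111011 = 891, so the value is -891.
(Equivalently: 7301 - 2^13 = 7301 - 8192 = -891.)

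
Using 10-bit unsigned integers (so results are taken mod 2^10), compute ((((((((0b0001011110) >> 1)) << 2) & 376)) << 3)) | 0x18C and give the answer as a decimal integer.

0b0001011110 = 0001011110
→ >> 1 → 0000101111 = 47
→ << 2 (mod 2^10) → 0010111100 = 188
376 = 0101111000
→ & → 0000111000 = 56
→ << 3 (mod 2^10) → 0111000000 = 448
0x18C = 0110001100
→ | → 0111001100 = 460

460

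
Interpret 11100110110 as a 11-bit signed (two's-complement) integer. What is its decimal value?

pattern = 11100110110 (MSB is 1 ⇒ negative)
Invert: 00011001001, add 1 → 00011001010 = 202, so the value is -202.
(Equivalently: 1846 - 2^11 = 1846 - 2048 = -202.)

-202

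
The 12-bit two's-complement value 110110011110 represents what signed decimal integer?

pattern = 110110011110 (MSB is 1 ⇒ negative)
Invert: 001001100001, add 1 → 001001100010 = 610, so the value is -610.
(Equivalently: 3486 - 2^12 = 3486 - 4096 = -610.)

-610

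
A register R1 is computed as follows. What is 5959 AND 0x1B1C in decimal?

4868

5959 = 1011101000111
0x1B1C = 1101100011100
AND → 1001100000100 = 4868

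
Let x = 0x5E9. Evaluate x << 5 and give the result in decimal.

48416

0x5E9 = 0000010111101001
shift left by 5 → 1011110100100000 = 48416
(equivalently, 1513 × 2^5 = 1513 × 32)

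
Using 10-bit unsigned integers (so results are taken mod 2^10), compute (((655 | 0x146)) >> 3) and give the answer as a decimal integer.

655 = 1010001111
0x146 = 0101000110
→ | → 1111001111 = 975
→ >> 3 → 0001111001 = 121

121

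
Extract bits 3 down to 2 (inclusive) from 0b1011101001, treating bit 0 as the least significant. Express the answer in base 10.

v = 1011101001
Shift right by 2: 10111010
Mask low 2 bits: 10 = 2

2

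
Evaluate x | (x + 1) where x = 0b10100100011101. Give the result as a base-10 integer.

10527

x = 10100100011101 = 10525
x + 1 = 10100100011110
OR    = 10100100011111 = 10527
(x | (x + 1) sets the lowest cleared bit.)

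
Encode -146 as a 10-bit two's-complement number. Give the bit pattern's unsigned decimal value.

878

146 in 10 bits: 0010010010
Invert: 1101101101
Add 1:  1101101110 = 878
(Check: 2^10 - 146 = 1024 - 146 = 878.)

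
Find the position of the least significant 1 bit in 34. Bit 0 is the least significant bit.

34 = 100010
Trailing zeros: 1, so the lowest set bit is bit 1 (value 2).

1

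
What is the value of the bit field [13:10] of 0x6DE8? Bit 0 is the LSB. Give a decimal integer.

v = 110110111101000
Shift right by 10: 11011
Mask low 4 bits: 1011 = 11

11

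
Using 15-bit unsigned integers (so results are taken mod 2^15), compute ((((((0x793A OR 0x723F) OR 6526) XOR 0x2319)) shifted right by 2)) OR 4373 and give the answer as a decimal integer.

5917

0x793A = 111100100111010
0x723F = 111001000111111
→ OR → 111101100111111 = 31551
6526 = 001100101111110
→ OR → 111101101111111 = 31615
0x2319 = 010001100011001
→ XOR → 101100001100110 = 22630
→ shifted right by 2 → 001011000011001 = 5657
4373 = 001000100010101
→ OR → 001011100011101 = 5917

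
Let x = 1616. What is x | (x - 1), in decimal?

x = 11001010000 = 1616
x - 1 = 11001001111
OR    = 11001011111 = 1631
(x | (x - 1) sets all bits below the lowest set bit.)

1631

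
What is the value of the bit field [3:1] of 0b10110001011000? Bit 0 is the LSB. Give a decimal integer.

4

v = 10110001011000
Shift right by 1: 1011000101100
Mask low 3 bits: 100 = 4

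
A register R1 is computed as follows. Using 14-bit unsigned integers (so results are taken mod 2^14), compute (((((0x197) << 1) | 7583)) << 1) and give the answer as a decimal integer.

16254

0x197 = 00000110010111
→ << 1 (mod 2^14) → 00001100101110 = 814
7583 = 01110110011111
→ | → 01111110111111 = 8127
→ << 1 (mod 2^14) → 11111101111110 = 16254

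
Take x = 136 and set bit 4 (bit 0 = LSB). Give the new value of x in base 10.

x = 010001000
bit 4 is currently 0; set it via x | (1 << 4) = x | 16
→ 010011000 = 152

152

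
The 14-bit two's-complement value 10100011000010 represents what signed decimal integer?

pattern = 10100011000010 (MSB is 1 ⇒ negative)
Invert: 01011100111101, add 1 → 01011100111110 = 5950, so the value is -5950.
(Equivalently: 10434 - 2^14 = 10434 - 16384 = -5950.)

-5950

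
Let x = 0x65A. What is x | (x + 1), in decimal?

1627

x = 11001011010 = 1626
x + 1 = 11001011011
OR    = 11001011011 = 1627
(x | (x + 1) sets the lowest cleared bit.)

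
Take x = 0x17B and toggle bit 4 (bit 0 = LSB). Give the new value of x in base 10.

363

x = 0101111011
bit 4 is currently 1; toggle it via x ^ (1 << 4) = x ^ 16
→ 0101101011 = 363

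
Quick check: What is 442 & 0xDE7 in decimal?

442 = 000110111010
0xDE7 = 110111100111
AND → 000110100010 = 418

418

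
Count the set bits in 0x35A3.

0x35A3 = 11010110100011
Count the 1s: 1 + 1 + 1 + 1 + 1 + 1 + 1 + 1 = 8

8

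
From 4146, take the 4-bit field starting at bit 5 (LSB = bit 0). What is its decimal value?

1

v = 1000000110010
Shift right by 5: 10000001
Mask low 4 bits: 0001 = 1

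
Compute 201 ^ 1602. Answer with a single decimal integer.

201 = 00011001001
1602 = 11001000010
XOR → 11010001011 = 1675

1675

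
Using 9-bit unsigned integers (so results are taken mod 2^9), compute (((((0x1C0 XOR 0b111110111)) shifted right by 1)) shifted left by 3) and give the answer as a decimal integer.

216

0x1C0 = 111000000
0b111110111 = 111110111
→ XOR → 000110111 = 55
→ shifted right by 1 → 000011011 = 27
→ shifted left by 3 (mod 2^9) → 011011000 = 216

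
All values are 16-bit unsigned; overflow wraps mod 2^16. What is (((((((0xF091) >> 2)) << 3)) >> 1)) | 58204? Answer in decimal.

0xF091 = 1111000010010001
→ >> 2 → 0011110000100100 = 15396
→ << 3 (mod 2^16) → 1110000100100000 = 57632
→ >> 1 → 0111000010010000 = 28816
58204 = 1110001101011100
→ | → 1111001111011100 = 62428

62428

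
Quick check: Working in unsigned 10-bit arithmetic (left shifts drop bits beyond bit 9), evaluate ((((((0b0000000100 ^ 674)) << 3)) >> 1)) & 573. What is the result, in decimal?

24

0b0000000100 = 0000000100
674 = 1010100010
→ ^ → 1010100110 = 678
→ << 3 (mod 2^10) → 0100110000 = 304
→ >> 1 → 0010011000 = 152
573 = 1000111101
→ & → 0000011000 = 24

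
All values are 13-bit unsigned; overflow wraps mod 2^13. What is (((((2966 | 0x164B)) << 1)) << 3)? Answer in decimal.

2966 = 0101110010110
0x164B = 1011001001011
→ | → 1111111011111 = 8159
→ << 1 (mod 2^13) → 1111110111110 = 8126
→ << 3 (mod 2^13) → 1110111110000 = 7664

7664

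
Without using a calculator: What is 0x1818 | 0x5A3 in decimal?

0x1818 = 1100000011000
0x5A3 = 0010110100011
 OR → 1110110111011 = 7611

7611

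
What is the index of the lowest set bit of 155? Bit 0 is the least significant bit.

155 = 10011011
Trailing zeros: 0, so the lowest set bit is bit 0 (value 1).

0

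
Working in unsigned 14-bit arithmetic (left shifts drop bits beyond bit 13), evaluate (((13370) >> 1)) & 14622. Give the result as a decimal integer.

13370 = 11010000111010
→ >> 1 → 01101000011101 = 6685
14622 = 11100100011110
→ & → 01100000011100 = 6172

6172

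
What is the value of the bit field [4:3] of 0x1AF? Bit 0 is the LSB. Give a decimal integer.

v = 0110101111
Shift right by 3: 0110101
Mask low 2 bits: 01 = 1

1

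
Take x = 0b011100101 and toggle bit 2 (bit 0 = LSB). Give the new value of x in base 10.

x = 011100101
bit 2 is currently 1; toggle it via x ^ (1 << 2) = x ^ 4
→ 011100001 = 225

225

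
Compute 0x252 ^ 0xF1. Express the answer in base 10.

675

0x252 = 1001010010
0xF1 = 0011110001
XOR → 1010100011 = 675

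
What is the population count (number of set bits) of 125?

6

125 = 1111101
Count the 1s: 1 + 1 + 1 + 1 + 1 + 1 = 6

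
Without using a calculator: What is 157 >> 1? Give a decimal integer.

78

157 = 10011101
shift right by 1 → 01001110 = 78
(equivalently, floor(157 / 2))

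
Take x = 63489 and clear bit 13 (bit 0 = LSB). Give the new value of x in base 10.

x = 1111100000000001
bit 13 is currently 1; clear it via x & ~(1 << 13) = x & ~8192
→ 1101100000000001 = 55297

55297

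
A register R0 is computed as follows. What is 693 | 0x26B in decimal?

693 = 1010110101
0x26B = 1001101011
 OR → 1011111111 = 767

767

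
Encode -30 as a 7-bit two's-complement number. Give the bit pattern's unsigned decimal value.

98

30 in 7 bits: 0011110
Invert: 1100001
Add 1:  1100010 = 98
(Check: 2^7 - 30 = 128 - 30 = 98.)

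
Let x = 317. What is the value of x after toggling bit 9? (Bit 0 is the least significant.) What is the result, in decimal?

829

x = 0100111101
bit 9 is currently 0; toggle it via x ^ (1 << 9) = x ^ 512
→ 1100111101 = 829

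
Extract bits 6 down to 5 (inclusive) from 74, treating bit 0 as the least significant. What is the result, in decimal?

2

v = 01001010
Shift right by 5: 010
Mask low 2 bits: 10 = 2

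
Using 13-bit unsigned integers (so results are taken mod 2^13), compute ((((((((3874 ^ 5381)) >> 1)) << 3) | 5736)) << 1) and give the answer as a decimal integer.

3874 = 0111100100010
5381 = 1010100000101
→ ^ → 1101000100111 = 6695
→ >> 1 → 0110100010011 = 3347
→ << 3 (mod 2^13) → 0100010011000 = 2200
5736 = 1011001101000
→ | → 1111011111000 = 7928
→ << 1 (mod 2^13) → 1110111110000 = 7664

7664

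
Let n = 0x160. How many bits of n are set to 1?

3

0x160 = 101100000
Count the 1s: 1 + 1 + 1 = 3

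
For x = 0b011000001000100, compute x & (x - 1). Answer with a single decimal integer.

12352

x = 11000001000100 = 12356
x - 1 = 11000001000011
AND   = 11000001000000 = 12352
(x & (x - 1) clears the lowest set bit of x.)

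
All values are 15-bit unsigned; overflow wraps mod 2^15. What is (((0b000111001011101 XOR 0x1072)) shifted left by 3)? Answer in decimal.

0b000111001011101 = 000111001011101
0x1072 = 001000001110010
→ XOR → 001111000101111 = 7727
→ shifted left by 3 (mod 2^15) → 111000101111000 = 29048

29048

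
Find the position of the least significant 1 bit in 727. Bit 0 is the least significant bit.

727 = 1011010111
Trailing zeros: 0, so the lowest set bit is bit 0 (value 1).

0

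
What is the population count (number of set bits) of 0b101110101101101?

n = 101110101101101
Count the 1s: 1 + 1 + 1 + 1 + 1 + 1 + 1 + 1 + 1 + 1 = 10

10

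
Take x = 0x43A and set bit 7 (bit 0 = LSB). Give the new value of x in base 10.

1210

x = 010000111010
bit 7 is currently 0; set it via x | (1 << 7) = x | 128
→ 010010111010 = 1210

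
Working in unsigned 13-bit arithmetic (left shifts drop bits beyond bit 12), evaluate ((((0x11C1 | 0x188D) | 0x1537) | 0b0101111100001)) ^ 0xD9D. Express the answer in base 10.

0x11C1 = 1000111000001
0x188D = 1100010001101
→ | → 1100111001101 = 6605
0x1537 = 1010100110111
→ | → 1110111111111 = 7679
0b0101111100001 = 0101111100001
→ | → 1111111111111 = 8191
0xD9D = 0110110011101
→ ^ → 1001001100010 = 4706

4706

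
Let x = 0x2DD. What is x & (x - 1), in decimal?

x = 1011011101 = 733
x - 1 = 1011011100
AND   = 1011011100 = 732
(x & (x - 1) clears the lowest set bit of x.)

732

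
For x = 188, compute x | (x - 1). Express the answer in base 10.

191

x = 10111100 = 188
x - 1 = 10111011
OR    = 10111111 = 191
(x | (x - 1) sets all bits below the lowest set bit.)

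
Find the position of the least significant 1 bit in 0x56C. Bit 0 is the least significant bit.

2

0x56C = 10101101100
Trailing zeros: 2, so the lowest set bit is bit 2 (value 4).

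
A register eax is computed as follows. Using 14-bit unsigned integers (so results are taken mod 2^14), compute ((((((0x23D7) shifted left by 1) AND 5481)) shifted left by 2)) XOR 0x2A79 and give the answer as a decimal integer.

0x23D7 = 10001111010111
→ shifted left by 1 (mod 2^14) → 00011110101110 = 1966
5481 = 01010101101001
→ AND → 00010100101000 = 1320
→ shifted left by 2 (mod 2^14) → 01010010100000 = 5280
0x2A79 = 10101001111001
→ XOR → 11111011011001 = 16089

16089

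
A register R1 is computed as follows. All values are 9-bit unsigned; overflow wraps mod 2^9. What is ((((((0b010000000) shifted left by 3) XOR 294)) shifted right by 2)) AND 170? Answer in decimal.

0b010000000 = 010000000
→ shifted left by 3 (mod 2^9) → 000000000 = 0
294 = 100100110
→ XOR → 100100110 = 294
→ shifted right by 2 → 001001001 = 73
170 = 010101010
→ AND → 000001000 = 8

8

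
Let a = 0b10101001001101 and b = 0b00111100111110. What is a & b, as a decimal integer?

2572

a = 10101001001101
b = 00111100111110
AND → 00101000001100 = 2572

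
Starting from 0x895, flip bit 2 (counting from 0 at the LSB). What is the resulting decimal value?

x = 100010010101
bit 2 is currently 1; toggle it via x ^ (1 << 2) = x ^ 4
→ 100010010001 = 2193

2193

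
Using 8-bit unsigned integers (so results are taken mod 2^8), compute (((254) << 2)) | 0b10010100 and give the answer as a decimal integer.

252

254 = 11111110
→ << 2 (mod 2^8) → 11111000 = 248
0b10010100 = 10010100
→ | → 11111100 = 252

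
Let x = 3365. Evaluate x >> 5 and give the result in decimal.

3365 = 110100100101
shift right by 5 → 000001101001 = 105
(equivalently, floor(3365 / 32))

105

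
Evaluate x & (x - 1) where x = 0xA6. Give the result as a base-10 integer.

164

x = 10100110 = 166
x - 1 = 10100101
AND   = 10100100 = 164
(x & (x - 1) clears the lowest set bit of x.)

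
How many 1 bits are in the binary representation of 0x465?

0x465 = 10001100101
Count the 1s: 1 + 1 + 1 + 1 + 1 = 5

5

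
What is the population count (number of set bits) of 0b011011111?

7

n = 11011111
Count the 1s: 1 + 1 + 1 + 1 + 1 + 1 + 1 = 7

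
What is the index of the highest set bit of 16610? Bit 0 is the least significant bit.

16610 = 100000011100010
The topmost 1 is at position 14 (since 2^14 = 16384 ≤ 16610 < 32768).

14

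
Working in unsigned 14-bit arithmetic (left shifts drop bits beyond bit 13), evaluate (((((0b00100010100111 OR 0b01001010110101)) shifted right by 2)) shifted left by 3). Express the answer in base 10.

0b00100010100111 = 00100010100111
0b01001010110101 = 01001010110101
→ OR → 01101010110111 = 6839
→ shifted right by 2 → 00011010101101 = 1709
→ shifted left by 3 (mod 2^14) → 11010101101000 = 13672

13672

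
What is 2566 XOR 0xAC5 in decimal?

2566 = 101000000110
0xAC5 = 101011000101
XOR → 000011000011 = 195

195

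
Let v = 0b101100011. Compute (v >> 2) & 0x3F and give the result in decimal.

v = 101100011
Shift right by 2: 1011000
Mask low 6 bits: 011000 = 24

24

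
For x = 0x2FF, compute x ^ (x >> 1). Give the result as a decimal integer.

896

x = 1011111111 = 767
x>>1 = 0101111111
XOR  = 1110000000 = 896
(x ^ (x >> 1) gives the standard binary-reflected Gray code of x.)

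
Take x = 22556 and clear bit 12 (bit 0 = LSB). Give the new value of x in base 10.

x = 101100000011100
bit 12 is currently 1; clear it via x & ~(1 << 12) = x & ~4096
→ 100100000011100 = 18460

18460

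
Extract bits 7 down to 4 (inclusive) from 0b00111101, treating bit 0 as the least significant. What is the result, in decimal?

3

v = 00111101
Shift right by 4: 0011
Mask low 4 bits: 0011 = 3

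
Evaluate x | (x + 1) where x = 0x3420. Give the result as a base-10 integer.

13345

x = 11010000100000 = 13344
x + 1 = 11010000100001
OR    = 11010000100001 = 13345
(x | (x + 1) sets the lowest cleared bit.)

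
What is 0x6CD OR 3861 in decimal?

0x6CD = 011011001101
3861 = 111100010101
 OR → 111111011101 = 4061

4061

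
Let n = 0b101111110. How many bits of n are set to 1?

n = 101111110
Count the 1s: 1 + 1 + 1 + 1 + 1 + 1 + 1 = 7

7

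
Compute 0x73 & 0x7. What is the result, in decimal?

0x73 = 1110011
0x7 = 0000111
AND → 0000011 = 3

3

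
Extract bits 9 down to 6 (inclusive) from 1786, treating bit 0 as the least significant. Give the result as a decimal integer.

11

v = 011011111010
Shift right by 6: 011011
Mask low 4 bits: 1011 = 11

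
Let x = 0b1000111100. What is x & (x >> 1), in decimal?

28

x = 1000111100 = 572
x>>1 = 0100011110
AND  = 0000011100 = 28
(x & (x >> 1) has a 1 wherever x has two consecutive 1 bits.)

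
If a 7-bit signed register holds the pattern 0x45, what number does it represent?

-59

pattern = 1000101 (MSB is 1 ⇒ negative)
Invert: 0111010, add 1 → 0111011 = 59, so the value is -59.
(Equivalently: 69 - 2^7 = 69 - 128 = -59.)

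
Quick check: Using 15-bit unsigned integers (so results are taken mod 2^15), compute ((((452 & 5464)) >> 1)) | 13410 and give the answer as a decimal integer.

13538

452 = 000000111000100
5464 = 001010101011000
→ & → 000000101000000 = 320
→ >> 1 → 000000010100000 = 160
13410 = 011010001100010
→ | → 011010011100010 = 13538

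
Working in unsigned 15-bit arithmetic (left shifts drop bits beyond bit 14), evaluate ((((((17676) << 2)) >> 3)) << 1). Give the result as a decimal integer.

1292

17676 = 100010100001100
→ << 2 (mod 2^15) → 001010000110000 = 5168
→ >> 3 → 000001010000110 = 646
→ << 1 (mod 2^15) → 000010100001100 = 1292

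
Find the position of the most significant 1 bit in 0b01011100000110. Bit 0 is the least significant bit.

12

0b01011100000110 = 1011100000110
The topmost 1 is at position 12 (since 2^12 = 4096 ≤ 5894 < 8192).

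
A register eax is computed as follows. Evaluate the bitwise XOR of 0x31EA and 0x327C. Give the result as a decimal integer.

918

0x31EA = 11000111101010
0x327C = 11001001111100
XOR → 00001110010110 = 918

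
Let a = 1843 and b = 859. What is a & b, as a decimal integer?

787

1843 = 11100110011
859 = 01101011011
AND → 01100010011 = 787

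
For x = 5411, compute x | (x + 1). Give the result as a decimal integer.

5415

x = 1010100100011 = 5411
x + 1 = 1010100100100
OR    = 1010100100111 = 5415
(x | (x + 1) sets the lowest cleared bit.)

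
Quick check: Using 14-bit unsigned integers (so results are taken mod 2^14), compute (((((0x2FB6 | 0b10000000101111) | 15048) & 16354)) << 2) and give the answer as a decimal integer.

0x2FB6 = 10111110110110
0b10000000101111 = 10000000101111
→ | → 10111110111111 = 12223
15048 = 11101011001000
→ | → 11111111111111 = 16383
16354 = 11111111100010
→ & → 11111111100010 = 16354
→ << 2 (mod 2^14) → 11111110001000 = 16264

16264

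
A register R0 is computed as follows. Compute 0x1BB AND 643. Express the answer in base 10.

0x1BB = 0110111011
643 = 1010000011
AND → 0010000011 = 131

131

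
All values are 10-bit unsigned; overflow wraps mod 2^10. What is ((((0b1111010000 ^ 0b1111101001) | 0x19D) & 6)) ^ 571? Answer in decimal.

0b1111010000 = 1111010000
0b1111101001 = 1111101001
→ ^ → 0000111001 = 57
0x19D = 0110011101
→ | → 0110111101 = 445
6 = 0000000110
→ & → 0000000100 = 4
571 = 1000111011
→ ^ → 1000111111 = 575

575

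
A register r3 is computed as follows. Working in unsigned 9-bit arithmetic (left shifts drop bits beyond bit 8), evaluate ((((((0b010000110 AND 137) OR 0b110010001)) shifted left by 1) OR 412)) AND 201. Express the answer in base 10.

136

0b010000110 = 010000110
137 = 010001001
→ AND → 010000000 = 128
0b110010001 = 110010001
→ OR → 110010001 = 401
→ shifted left by 1 (mod 2^9) → 100100010 = 290
412 = 110011100
→ OR → 110111110 = 446
201 = 011001001
→ AND → 010001000 = 136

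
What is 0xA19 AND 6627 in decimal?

2049

0xA19 = 0101000011001
6627 = 1100111100011
AND → 0100000000001 = 2049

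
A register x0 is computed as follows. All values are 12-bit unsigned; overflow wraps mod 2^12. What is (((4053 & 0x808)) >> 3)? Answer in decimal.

4053 = 111111010101
0x808 = 100000001000
→ & → 100000000000 = 2048
→ >> 3 → 000100000000 = 256

256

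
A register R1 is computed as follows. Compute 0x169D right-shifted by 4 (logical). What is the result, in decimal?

361

0x169D = 1011010011101
shift right by 4 → 0000101101001 = 361
(equivalently, floor(5789 / 16))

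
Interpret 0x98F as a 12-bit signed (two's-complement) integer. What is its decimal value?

-1649

pattern = 100110001111 (MSB is 1 ⇒ negative)
Invert: 011001110000, add 1 → 011001110001 = 1649, so the value is -1649.
(Equivalently: 2447 - 2^12 = 2447 - 4096 = -1649.)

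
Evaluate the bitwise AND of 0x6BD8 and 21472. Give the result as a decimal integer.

0x6BD8 = 110101111011000
21472 = 101001111100000
AND → 100001111000000 = 17344

17344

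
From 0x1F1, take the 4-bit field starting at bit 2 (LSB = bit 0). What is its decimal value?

v = 000111110001
Shift right by 2: 0001111100
Mask low 4 bits: 1100 = 12

12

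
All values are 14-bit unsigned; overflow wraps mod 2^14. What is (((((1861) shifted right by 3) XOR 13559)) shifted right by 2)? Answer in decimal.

1861 = 00011101000101
→ shifted right by 3 → 00000011101000 = 232
13559 = 11010011110111
→ XOR → 11010000011111 = 13343
→ shifted right by 2 → 00110100000111 = 3335

3335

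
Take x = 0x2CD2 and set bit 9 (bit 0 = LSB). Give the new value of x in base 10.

x = 10110011010010
bit 9 is currently 0; set it via x | (1 << 9) = x | 512
→ 10111011010010 = 11986

11986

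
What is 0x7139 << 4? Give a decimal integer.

0x7139 = 0000111000100111001
shift left by 4 → 1110001001110010000 = 463760
(equivalently, 28985 × 2^4 = 28985 × 16)

463760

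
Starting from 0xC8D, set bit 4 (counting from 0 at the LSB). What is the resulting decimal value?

3229

x = 110010001101
bit 4 is currently 0; set it via x | (1 << 4) = x | 16
→ 110010011101 = 3229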